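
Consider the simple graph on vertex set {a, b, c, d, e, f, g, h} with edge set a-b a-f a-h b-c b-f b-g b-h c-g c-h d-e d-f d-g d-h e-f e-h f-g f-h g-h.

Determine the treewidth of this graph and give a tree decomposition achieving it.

Treewidth 3.
One such decomposition:
Bags: B1 = {b, f, g, h}  B2 = {a, b, f, h}  B3 = {d, f, g, h}  B4 = {d, e, f, h}  B5 = {b, c, g, h}
Tree: B1–B2, B1–B3, B3–B4, B1–B5

Every bag has size at most 4, so the width is 4 − 1 = 3 and tw(G) ≤ 3. Conversely, {b, c, g, h} is a clique of size 4, and the vertices of any clique must share a bag in every tree decomposition; so some bag has ≥ 4 vertices and tw(G) ≥ 3. Combining the bounds, tw(G) = 3.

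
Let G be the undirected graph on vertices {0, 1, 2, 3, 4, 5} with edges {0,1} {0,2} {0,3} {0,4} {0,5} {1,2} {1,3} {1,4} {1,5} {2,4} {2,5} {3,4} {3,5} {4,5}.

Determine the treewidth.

4

A width-4 tree decomposition is:
Bags: B1 = {0, 1, 2, 4, 5}  B2 = {0, 1, 3, 4, 5}
Tree: B1–B2
Each bag holds 5 vertices, so the decomposition has width 4, which upper-bounds the treewidth. Conversely, {0, 1, 2, 4, 5} is a clique of size 5, and the vertices of any clique must share a bag in every tree decomposition; so some bag has ≥ 5 vertices and tw(G) ≥ 4. Combining the bounds, tw(G) = 4.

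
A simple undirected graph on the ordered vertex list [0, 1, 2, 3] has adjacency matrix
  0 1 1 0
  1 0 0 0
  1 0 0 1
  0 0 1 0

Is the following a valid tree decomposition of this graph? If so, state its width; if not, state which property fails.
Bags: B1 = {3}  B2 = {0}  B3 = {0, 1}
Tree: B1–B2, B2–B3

No — vertex 2 appears in no bag.

A tree decomposition must satisfy three properties: every vertex lies in some bag; for every edge, both endpoints lie together in some bag; and for every vertex, the bags containing it form a connected subtree. Here vertex 2 appears in no bag, so the decomposition is invalid.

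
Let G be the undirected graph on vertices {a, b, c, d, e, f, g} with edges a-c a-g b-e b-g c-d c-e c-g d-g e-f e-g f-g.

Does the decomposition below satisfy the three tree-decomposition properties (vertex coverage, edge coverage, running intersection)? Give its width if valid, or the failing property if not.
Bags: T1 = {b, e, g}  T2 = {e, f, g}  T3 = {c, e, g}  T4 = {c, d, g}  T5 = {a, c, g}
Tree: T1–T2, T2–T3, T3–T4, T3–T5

Every vertex of G appears in some bag (union = {a, b, c, d, e, f, g}); every edge is covered by a bag; and for each vertex v the set of bags containing v is connected in the bag tree. The decomposition is therefore valid. The largest bag has 3 vertices, so the width is 2.

Yes; width 2.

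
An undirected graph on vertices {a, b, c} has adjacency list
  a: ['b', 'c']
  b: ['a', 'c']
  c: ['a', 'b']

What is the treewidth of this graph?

A width-2 tree decomposition is:
Bags: B1 = {a, b, c}
Tree: (single bag)
A single bag containing all 3 vertices is trivially a valid decomposition of width 2. On the other hand G contains the 3-clique {a, b, c}. A clique must lie in a single bag of any decomposition, so no decomposition can have width below 2. The upper and lower bounds meet at 2, so that is the treewidth.

2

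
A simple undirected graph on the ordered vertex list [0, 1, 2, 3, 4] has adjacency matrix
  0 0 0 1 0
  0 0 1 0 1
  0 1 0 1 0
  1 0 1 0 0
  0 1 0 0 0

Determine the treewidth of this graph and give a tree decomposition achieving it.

Each bag holds 2 vertices, so the decomposition has width 1, which upper-bounds the treewidth. G has an edge, so its treewidth is at least 1. Therefore the treewidth is 1.

Treewidth 1.
Bags: B1 = {1, 4}  B2 = {1, 2}  B3 = {2, 3}  B4 = {0, 3}
Tree: B1–B2, B2–B3, B3–B4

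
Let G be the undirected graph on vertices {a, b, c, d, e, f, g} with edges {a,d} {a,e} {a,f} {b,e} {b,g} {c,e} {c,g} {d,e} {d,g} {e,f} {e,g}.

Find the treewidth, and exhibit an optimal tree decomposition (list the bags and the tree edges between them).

Each bag holds 3 vertices, so the decomposition has width 2, which upper-bounds the treewidth. For the lower bound, the 3 vertices {d, e, g} are pairwise adjacent, and any tree decomposition puts a clique entirely inside one bag — forcing width ≥ 2. Hence tw(G) = 2 exactly.

Treewidth 2.
Bags: B1 = {d, e, g}  B2 = {a, d, e}  B3 = {a, e, f}  B4 = {b, e, g}  B5 = {c, e, g}
Tree: B1–B2, B2–B3, B1–B4, B4–B5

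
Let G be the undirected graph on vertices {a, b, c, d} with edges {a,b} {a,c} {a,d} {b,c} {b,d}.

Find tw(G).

2

A width-2 tree decomposition is:
Bags: B1 = {a, b, c}  B2 = {a, b, d}
Tree: B1–B2
Each bag holds 3 vertices, so the decomposition has width 2, which upper-bounds the treewidth. On the other hand G contains the 3-clique {a, b, d}. A clique must lie in a single bag of any decomposition, so no decomposition can have width below 2. Hence tw(G) = 2 exactly.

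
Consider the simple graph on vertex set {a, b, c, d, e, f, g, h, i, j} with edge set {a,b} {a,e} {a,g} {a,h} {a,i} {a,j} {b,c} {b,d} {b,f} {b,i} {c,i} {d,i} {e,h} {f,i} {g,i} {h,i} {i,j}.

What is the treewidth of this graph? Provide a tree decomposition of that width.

Each bag holds 3 vertices, so the decomposition has width 2, which upper-bounds the treewidth. On the other hand G contains the 3-clique {a, e, h}. A clique must lie in a single bag of any decomposition, so no decomposition can have width below 2. Hence tw(G) = 2 exactly.

Treewidth 2.
Bags: B1 = {a, i, j}  B2 = {a, h, i}  B3 = {a, e, h}  B4 = {a, b, i}  B5 = {a, g, i}  B6 = {b, d, i}  B7 = {b, c, i}  B8 = {b, f, i}
Tree: B1–B2, B2–B3, B1–B4, B2–B5, B4–B6, B4–B7, B7–B8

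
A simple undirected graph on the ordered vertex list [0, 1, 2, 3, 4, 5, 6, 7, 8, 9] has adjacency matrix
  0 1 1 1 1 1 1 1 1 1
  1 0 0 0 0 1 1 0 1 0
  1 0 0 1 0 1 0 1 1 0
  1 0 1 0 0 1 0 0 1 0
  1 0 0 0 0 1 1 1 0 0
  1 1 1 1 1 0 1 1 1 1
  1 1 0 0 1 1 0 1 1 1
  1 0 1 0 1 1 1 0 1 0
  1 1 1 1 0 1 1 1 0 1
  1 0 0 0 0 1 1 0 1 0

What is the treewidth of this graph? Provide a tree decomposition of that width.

Treewidth 4.
One such decomposition:
Bags: B1 = {0, 1, 5, 6, 8}  B2 = {0, 5, 6, 7, 8}  B3 = {0, 2, 5, 7, 8}  B4 = {0, 4, 5, 6, 7}  B5 = {0, 2, 3, 5, 8}  B6 = {0, 5, 6, 8, 9}
Tree: B1–B2, B2–B3, B2–B4, B3–B5, B1–B6

Every bag has size at most 5, so the width is 5 − 1 = 4 and tw(G) ≤ 4. Conversely, {0, 2, 3, 5, 8} is a clique of size 5, and the vertices of any clique must share a bag in every tree decomposition; so some bag has ≥ 5 vertices and tw(G) ≥ 4. Therefore the treewidth is 4.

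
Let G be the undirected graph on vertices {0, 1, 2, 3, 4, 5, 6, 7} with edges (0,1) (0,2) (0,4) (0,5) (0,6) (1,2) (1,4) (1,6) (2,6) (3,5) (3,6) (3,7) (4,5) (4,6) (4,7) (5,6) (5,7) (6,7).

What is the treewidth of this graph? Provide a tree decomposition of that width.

Every bag has size at most 4, so the width is 4 − 1 = 3 and tw(G) ≤ 3. On the other hand G contains the 4-clique {0, 1, 2, 6}. A clique must lie in a single bag of any decomposition, so no decomposition can have width below 3. The upper and lower bounds meet at 3, so that is the treewidth.

Treewidth 3.
One optimal decomposition is:
Bags: B1 = {0, 4, 5, 6}  B2 = {0, 1, 4, 6}  B3 = {4, 5, 6, 7}  B4 = {0, 1, 2, 6}  B5 = {3, 5, 6, 7}
Tree: B1–B2, B1–B3, B2–B4, B3–B5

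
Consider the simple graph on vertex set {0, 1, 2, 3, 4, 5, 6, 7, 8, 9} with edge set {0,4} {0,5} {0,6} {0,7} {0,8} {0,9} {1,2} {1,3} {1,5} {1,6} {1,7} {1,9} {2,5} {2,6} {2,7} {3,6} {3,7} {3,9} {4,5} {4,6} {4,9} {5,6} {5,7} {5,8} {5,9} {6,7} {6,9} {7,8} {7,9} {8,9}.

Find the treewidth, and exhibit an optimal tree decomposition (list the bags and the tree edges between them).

Treewidth 4.
Bags: B1 = {1, 2, 5, 6, 7}  B2 = {1, 5, 6, 7, 9}  B3 = {0, 5, 6, 7, 9}  B4 = {0, 4, 5, 6, 9}  B5 = {0, 5, 7, 8, 9}  B6 = {1, 3, 6, 7, 9}
Tree: B1–B2, B2–B3, B3–B4, B3–B5, B2–B6

Each bag holds 5 vertices, so the decomposition has width 4, which upper-bounds the treewidth. On the other hand G contains the 5-clique {1, 3, 6, 7, 9}. A clique must lie in a single bag of any decomposition, so no decomposition can have width below 4. Combining the bounds, tw(G) = 4.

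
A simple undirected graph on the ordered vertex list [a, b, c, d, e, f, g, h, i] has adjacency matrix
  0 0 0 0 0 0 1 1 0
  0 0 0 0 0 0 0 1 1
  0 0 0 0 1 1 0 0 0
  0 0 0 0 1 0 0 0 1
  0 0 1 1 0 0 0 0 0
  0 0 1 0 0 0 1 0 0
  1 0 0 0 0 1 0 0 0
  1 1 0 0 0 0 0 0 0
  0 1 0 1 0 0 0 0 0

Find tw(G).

2

A width-2 tree decomposition is:
Bags: B1 = {c, d, e}  B2 = {c, d, i}  B3 = {b, c, i}  B4 = {b, c, h}  B5 = {a, c, h}  B6 = {a, c, g}  B7 = {c, f, g}
Tree: B1–B2, B2–B3, B3–B4, B4–B5, B5–B6, B6–B7
The largest bag has 3 vertices, giving width 2; this decomposition certifies tw(G) ≤ 2. For the lower bound, G contains the cycle c–e–d–i–b–h–a–g–f–c, so G is not a forest; only forests have treewidth ≤ 1, hence tw(G) ≥ 2. Therefore the treewidth is 2.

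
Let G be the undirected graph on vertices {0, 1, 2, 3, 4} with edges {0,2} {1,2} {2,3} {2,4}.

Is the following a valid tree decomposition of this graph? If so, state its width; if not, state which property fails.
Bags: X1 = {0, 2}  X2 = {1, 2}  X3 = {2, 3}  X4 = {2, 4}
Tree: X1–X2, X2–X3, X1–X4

Yes; width 1.

Every vertex of G appears in some bag (union = {0, 1, 2, 3, 4}); every edge is covered by a bag; and for each vertex v the set of bags containing v is connected in the bag tree. The decomposition is therefore valid. The largest bag has 2 vertices, so the width is 1.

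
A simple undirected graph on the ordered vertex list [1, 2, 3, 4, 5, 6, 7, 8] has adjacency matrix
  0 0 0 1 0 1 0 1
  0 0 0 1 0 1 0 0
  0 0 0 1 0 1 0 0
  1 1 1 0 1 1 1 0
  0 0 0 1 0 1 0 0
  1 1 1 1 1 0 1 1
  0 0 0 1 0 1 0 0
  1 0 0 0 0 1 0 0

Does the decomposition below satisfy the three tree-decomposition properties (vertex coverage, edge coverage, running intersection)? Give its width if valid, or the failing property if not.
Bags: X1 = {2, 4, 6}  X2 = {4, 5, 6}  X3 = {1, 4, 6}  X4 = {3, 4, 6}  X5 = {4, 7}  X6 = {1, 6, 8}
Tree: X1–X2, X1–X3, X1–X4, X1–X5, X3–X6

No — edge (6,7) lies in no bag.

A tree decomposition must satisfy three properties: every vertex lies in some bag; for every edge, both endpoints lie together in some bag; and for every vertex, the bags containing it form a connected subtree. Here edge (6,7) lies in no bag, so the decomposition is invalid.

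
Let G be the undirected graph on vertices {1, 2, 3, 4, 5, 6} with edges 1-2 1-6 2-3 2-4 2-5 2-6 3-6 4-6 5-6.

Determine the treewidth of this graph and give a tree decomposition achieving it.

Treewidth 2.
Bags: B1 = {2, 4, 6}  B2 = {1, 2, 6}  B3 = {2, 5, 6}  B4 = {2, 3, 6}
Tree: B1–B2, B2–B3, B3–B4

Every bag has size at most 3, so the width is 3 − 1 = 2 and tw(G) ≤ 2. On the other hand G contains the 3-clique {1, 2, 6}. A clique must lie in a single bag of any decomposition, so no decomposition can have width below 2. Therefore the treewidth is 2.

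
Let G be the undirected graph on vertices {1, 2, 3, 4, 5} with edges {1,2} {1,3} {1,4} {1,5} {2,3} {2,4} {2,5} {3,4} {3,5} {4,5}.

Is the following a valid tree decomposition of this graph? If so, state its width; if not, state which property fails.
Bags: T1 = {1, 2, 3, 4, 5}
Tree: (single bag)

Checking the three conditions: (i) the bags cover all of {1, 2, 3, 4, 5}; (ii) for each edge, some bag contains both endpoints; (iii) the bags containing any fixed vertex form a subtree. All hold, so the decomposition is valid with width 5 − 1 = 4.

Yes; width 4.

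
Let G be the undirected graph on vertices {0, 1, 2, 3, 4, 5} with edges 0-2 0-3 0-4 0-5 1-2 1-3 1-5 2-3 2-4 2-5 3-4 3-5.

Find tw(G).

A width-3 tree decomposition is:
Bags: B1 = {0, 2, 3, 5}  B2 = {0, 2, 3, 4}  B3 = {1, 2, 3, 5}
Tree: B1–B2, B1–B3
Each bag holds 4 vertices, so the decomposition has width 3, which upper-bounds the treewidth. Conversely, {0, 2, 3, 4} is a clique of size 4, and the vertices of any clique must share a bag in every tree decomposition; so some bag has ≥ 4 vertices and tw(G) ≥ 3. Hence tw(G) = 3 exactly.

3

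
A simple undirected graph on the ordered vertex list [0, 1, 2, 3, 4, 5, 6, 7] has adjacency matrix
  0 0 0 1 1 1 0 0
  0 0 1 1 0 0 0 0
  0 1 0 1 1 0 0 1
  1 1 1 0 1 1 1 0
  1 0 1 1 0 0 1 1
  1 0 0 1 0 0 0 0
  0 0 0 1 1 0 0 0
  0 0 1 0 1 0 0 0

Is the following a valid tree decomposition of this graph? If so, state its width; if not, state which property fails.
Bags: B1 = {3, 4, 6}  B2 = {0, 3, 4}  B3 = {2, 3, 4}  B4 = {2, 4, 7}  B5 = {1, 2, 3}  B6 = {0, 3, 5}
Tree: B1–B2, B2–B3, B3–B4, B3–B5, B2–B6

Yes; width 2.

Every vertex of G appears in some bag (union = {0, 1, 2, 3, 4, 5, 6, 7}); every edge is covered by a bag; and for each vertex v the set of bags containing v is connected in the bag tree. The decomposition is therefore valid. The largest bag has 3 vertices, so the width is 2.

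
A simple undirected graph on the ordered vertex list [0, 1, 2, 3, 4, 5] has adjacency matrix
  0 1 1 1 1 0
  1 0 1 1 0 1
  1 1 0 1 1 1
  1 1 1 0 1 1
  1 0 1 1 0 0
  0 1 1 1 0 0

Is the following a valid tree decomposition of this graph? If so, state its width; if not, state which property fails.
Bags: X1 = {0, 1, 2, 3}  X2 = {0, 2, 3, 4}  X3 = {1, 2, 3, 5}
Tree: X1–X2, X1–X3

Yes; width 3.

Checking the three conditions: (i) the bags cover all of {0, 1, 2, 3, 4, 5}; (ii) for each edge, some bag contains both endpoints; (iii) the bags containing any fixed vertex form a subtree. All hold, so the decomposition is valid with width 4 − 1 = 3.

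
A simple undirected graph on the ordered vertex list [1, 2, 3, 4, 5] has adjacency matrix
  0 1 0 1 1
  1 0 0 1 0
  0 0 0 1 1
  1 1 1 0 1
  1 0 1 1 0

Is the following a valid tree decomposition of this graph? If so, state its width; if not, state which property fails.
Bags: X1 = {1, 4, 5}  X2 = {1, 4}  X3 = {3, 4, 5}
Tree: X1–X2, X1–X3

A tree decomposition must satisfy three properties: every vertex lies in some bag; for every edge, both endpoints lie together in some bag; and for every vertex, the bags containing it form a connected subtree. Here vertex 2 appears in no bag, so the decomposition is invalid.

No — vertex 2 appears in no bag.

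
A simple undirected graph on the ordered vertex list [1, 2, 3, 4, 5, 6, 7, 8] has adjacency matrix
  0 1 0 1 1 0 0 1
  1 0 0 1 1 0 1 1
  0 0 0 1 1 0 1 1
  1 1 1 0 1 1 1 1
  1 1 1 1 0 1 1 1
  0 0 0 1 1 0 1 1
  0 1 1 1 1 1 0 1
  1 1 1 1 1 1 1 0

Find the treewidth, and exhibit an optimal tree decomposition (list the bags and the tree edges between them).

Treewidth 4.
One such decomposition:
Bags: B1 = {2, 4, 5, 7, 8}  B2 = {3, 4, 5, 7, 8}  B3 = {1, 2, 4, 5, 8}  B4 = {4, 5, 6, 7, 8}
Tree: B1–B2, B1–B3, B2–B4

Each bag holds 5 vertices, so the decomposition has width 4, which upper-bounds the treewidth. On the other hand G contains the 5-clique {1, 2, 4, 5, 8}. A clique must lie in a single bag of any decomposition, so no decomposition can have width below 4. Combining the bounds, tw(G) = 4.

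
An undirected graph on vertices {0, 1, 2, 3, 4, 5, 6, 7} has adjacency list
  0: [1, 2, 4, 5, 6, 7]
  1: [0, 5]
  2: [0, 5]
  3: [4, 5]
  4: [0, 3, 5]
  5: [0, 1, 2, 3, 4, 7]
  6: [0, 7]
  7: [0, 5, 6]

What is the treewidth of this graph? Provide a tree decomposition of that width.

Treewidth 2.
Bags: B1 = {0, 2, 5}  B2 = {0, 5, 7}  B3 = {0, 4, 5}  B4 = {0, 1, 5}  B5 = {3, 4, 5}  B6 = {0, 6, 7}
Tree: B1–B2, B1–B3, B1–B4, B3–B5, B2–B6

Every bag has size at most 3, so the width is 3 − 1 = 2 and tw(G) ≤ 2. For the lower bound, the 3 vertices {0, 1, 5} are pairwise adjacent, and any tree decomposition puts a clique entirely inside one bag — forcing width ≥ 2. Hence tw(G) = 2 exactly.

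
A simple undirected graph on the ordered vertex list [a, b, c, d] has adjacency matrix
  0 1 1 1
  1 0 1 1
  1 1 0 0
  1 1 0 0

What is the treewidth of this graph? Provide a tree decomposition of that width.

Each bag holds 3 vertices, so the decomposition has width 2, which upper-bounds the treewidth. On the other hand G contains the 3-clique {a, b, d}. A clique must lie in a single bag of any decomposition, so no decomposition can have width below 2. Hence tw(G) = 2 exactly.

Treewidth 2.
Bags: B1 = {a, b, d}  B2 = {a, b, c}
Tree: B1–B2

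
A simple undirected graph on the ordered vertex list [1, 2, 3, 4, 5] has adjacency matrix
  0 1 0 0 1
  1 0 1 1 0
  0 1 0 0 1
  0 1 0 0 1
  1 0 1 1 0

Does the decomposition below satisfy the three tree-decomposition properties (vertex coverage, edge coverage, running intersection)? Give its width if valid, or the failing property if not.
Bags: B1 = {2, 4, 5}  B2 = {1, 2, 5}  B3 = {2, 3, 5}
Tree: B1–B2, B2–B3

Checking the three conditions: (i) the bags cover all of {1, 2, 3, 4, 5}; (ii) for each edge, some bag contains both endpoints; (iii) the bags containing any fixed vertex form a subtree. All hold, so the decomposition is valid with width 3 − 1 = 2.

Yes; width 2.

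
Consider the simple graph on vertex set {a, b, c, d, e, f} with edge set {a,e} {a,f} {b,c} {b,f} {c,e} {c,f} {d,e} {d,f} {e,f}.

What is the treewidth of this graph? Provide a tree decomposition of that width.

Treewidth 2.
One such decomposition:
Bags: B1 = {c, e, f}  B2 = {a, e, f}  B3 = {d, e, f}  B4 = {b, c, f}
Tree: B1–B2, B2–B3, B1–B4

The largest bag has 3 vertices, giving width 2; this decomposition certifies tw(G) ≤ 2. On the other hand G contains the 3-clique {d, e, f}. A clique must lie in a single bag of any decomposition, so no decomposition can have width below 2. Combining the bounds, tw(G) = 2.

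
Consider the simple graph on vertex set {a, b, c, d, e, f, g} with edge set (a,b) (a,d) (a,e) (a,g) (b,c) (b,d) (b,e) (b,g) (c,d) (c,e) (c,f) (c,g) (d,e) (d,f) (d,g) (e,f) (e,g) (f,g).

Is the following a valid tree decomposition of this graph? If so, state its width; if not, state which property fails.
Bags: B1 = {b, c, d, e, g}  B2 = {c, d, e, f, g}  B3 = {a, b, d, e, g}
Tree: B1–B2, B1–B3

Yes; width 4.

Checking the three conditions: (i) the bags cover all of {a, b, c, d, e, f, g}; (ii) for each edge, some bag contains both endpoints; (iii) the bags containing any fixed vertex form a subtree. All hold, so the decomposition is valid with width 5 − 1 = 4.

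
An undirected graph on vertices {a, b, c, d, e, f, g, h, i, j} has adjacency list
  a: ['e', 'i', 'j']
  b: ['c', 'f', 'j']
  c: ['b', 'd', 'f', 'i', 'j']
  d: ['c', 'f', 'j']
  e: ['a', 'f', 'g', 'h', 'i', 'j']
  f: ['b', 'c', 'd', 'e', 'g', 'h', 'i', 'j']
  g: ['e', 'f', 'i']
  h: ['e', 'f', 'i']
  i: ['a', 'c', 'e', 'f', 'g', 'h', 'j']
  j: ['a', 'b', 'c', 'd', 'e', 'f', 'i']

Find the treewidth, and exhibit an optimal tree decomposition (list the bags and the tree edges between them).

Every bag has size at most 4, so the width is 4 − 1 = 3 and tw(G) ≤ 3. On the other hand G contains the 4-clique {a, e, i, j}. A clique must lie in a single bag of any decomposition, so no decomposition can have width below 3. Therefore the treewidth is 3.

Treewidth 3.
Bags: B1 = {c, f, i, j}  B2 = {e, f, i, j}  B3 = {b, c, f, j}  B4 = {c, d, f, j}  B5 = {a, e, i, j}  B6 = {e, f, h, i}  B7 = {e, f, g, i}
Tree: B1–B2, B1–B3, B1–B4, B2–B5, B2–B6, B2–B7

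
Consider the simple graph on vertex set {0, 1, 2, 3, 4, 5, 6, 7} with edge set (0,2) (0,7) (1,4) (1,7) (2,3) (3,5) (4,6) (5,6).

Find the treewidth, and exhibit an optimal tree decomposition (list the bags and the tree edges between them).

Treewidth 2.
Bags: B1 = {0, 2, 3}  B2 = {0, 3, 5}  B3 = {0, 5, 6}  B4 = {0, 4, 6}  B5 = {0, 1, 4}  B6 = {0, 1, 7}
Tree: B1–B2, B2–B3, B3–B4, B4–B5, B5–B6

Every bag has size at most 3, so the width is 3 − 1 = 2 and tw(G) ≤ 2. The edges 0–2–3–5–6–4–1–7–0 form a cycle, so G is not a tree and its treewidth is at least 2. Therefore the treewidth is 2.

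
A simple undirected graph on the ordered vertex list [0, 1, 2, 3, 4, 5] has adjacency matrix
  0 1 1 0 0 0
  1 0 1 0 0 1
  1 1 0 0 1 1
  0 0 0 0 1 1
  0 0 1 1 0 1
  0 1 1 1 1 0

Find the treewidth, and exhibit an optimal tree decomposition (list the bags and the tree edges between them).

Treewidth 2.
One optimal decomposition is:
Bags: B1 = {3, 4, 5}  B2 = {2, 4, 5}  B3 = {1, 2, 5}  B4 = {0, 1, 2}
Tree: B1–B2, B2–B3, B3–B4

Each bag holds 3 vertices, so the decomposition has width 2, which upper-bounds the treewidth. On the other hand G contains the 3-clique {0, 1, 2}. A clique must lie in a single bag of any decomposition, so no decomposition can have width below 2. Combining the bounds, tw(G) = 2.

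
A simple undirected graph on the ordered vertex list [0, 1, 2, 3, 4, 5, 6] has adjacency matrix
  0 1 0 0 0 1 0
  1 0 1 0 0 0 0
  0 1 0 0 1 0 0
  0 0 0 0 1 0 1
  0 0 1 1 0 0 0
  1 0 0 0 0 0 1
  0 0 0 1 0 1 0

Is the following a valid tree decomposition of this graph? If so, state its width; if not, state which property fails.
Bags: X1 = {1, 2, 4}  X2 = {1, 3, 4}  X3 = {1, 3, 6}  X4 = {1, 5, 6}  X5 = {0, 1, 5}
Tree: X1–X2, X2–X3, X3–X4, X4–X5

Every vertex of G appears in some bag (union = {0, 1, 2, 3, 4, 5, 6}); every edge is covered by a bag; and for each vertex v the set of bags containing v is connected in the bag tree. The decomposition is therefore valid. The largest bag has 3 vertices, so the width is 2.

Yes; width 2.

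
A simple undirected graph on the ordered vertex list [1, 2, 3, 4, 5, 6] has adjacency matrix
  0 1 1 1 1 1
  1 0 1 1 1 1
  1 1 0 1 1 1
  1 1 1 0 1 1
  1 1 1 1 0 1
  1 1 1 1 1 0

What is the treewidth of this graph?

5

A width-5 tree decomposition is:
Bags: B1 = {1, 2, 3, 4, 5, 6}
Tree: (single bag)
With just one bag of size 6, the width is 6 − 1 = 5, so tw(G) ≤ 5. For the lower bound, the 6 vertices {1, 2, 3, 4, 5, 6} are pairwise adjacent, and any tree decomposition puts a clique entirely inside one bag — forcing width ≥ 5. The upper and lower bounds meet at 5, so that is the treewidth.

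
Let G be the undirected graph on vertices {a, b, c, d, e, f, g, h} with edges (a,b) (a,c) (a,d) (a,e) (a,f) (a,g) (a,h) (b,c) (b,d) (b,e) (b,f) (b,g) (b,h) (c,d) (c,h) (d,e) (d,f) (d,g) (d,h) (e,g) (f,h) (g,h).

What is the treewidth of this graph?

A width-4 tree decomposition is:
Bags: B1 = {a, b, d, g, h}  B2 = {a, b, c, d, h}  B3 = {a, b, d, f, h}  B4 = {a, b, d, e, g}
Tree: B1–B2, B2–B3, B1–B4
The largest bag has 5 vertices, giving width 4; this decomposition certifies tw(G) ≤ 4. For the lower bound, the 5 vertices {a, b, d, e, g} are pairwise adjacent, and any tree decomposition puts a clique entirely inside one bag — forcing width ≥ 4. The upper and lower bounds meet at 4, so that is the treewidth.

4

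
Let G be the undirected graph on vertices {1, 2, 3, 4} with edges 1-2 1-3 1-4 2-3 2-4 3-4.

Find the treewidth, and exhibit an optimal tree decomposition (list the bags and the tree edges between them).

With just one bag of size 4, the width is 4 − 1 = 3, so tw(G) ≤ 3. For the lower bound, the 4 vertices {1, 2, 3, 4} are pairwise adjacent, and any tree decomposition puts a clique entirely inside one bag — forcing width ≥ 3. Therefore the treewidth is 3.

Treewidth 3.
One such decomposition:
Bags: B1 = {1, 2, 3, 4}
Tree: (single bag)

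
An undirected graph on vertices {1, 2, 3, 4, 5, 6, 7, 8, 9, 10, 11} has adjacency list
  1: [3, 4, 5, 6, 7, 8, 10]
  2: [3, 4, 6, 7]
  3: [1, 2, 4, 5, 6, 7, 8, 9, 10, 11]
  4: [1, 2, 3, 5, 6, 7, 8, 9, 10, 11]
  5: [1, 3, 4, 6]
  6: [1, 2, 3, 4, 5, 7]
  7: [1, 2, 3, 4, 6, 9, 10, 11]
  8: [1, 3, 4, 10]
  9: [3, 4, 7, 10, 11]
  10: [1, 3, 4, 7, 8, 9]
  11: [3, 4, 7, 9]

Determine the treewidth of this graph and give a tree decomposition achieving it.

Every bag has size at most 5, so the width is 5 − 1 = 4 and tw(G) ≤ 4. For the lower bound, the 5 vertices {1, 3, 4, 8, 10} are pairwise adjacent, and any tree decomposition puts a clique entirely inside one bag — forcing width ≥ 4. Hence tw(G) = 4 exactly.

Treewidth 4.
One such decomposition:
Bags: B1 = {1, 3, 4, 6, 7}  B2 = {1, 3, 4, 7, 10}  B3 = {1, 3, 4, 8, 10}  B4 = {1, 3, 4, 5, 6}  B5 = {3, 4, 7, 9, 10}  B6 = {2, 3, 4, 6, 7}  B7 = {3, 4, 7, 9, 11}
Tree: B1–B2, B2–B3, B1–B4, B2–B5, B1–B6, B5–B7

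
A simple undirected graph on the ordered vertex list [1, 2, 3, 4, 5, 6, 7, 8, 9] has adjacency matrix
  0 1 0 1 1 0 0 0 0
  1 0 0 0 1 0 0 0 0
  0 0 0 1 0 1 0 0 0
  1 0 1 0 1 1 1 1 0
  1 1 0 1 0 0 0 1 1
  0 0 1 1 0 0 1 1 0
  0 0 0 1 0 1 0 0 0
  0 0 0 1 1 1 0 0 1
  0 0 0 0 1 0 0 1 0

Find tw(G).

2

A width-2 tree decomposition is:
Bags: B1 = {5, 8, 9}  B2 = {4, 5, 8}  B3 = {4, 6, 8}  B4 = {1, 4, 5}  B5 = {3, 4, 6}  B6 = {4, 6, 7}  B7 = {1, 2, 5}
Tree: B1–B2, B2–B3, B2–B4, B3–B5, B3–B6, B4–B7
Each bag holds 3 vertices, so the decomposition has width 2, which upper-bounds the treewidth. Conversely, {5, 8, 9} is a clique of size 3, and the vertices of any clique must share a bag in every tree decomposition; so some bag has ≥ 3 vertices and tw(G) ≥ 2. Therefore the treewidth is 2.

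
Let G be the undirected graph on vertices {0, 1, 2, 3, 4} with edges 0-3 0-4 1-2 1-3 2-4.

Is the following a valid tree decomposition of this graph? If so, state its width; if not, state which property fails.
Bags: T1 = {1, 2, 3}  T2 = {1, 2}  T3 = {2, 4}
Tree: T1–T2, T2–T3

A tree decomposition must satisfy three properties: every vertex lies in some bag; for every edge, both endpoints lie together in some bag; and for every vertex, the bags containing it form a connected subtree. Here vertex 0 appears in no bag, so the decomposition is invalid.

No — vertex 0 appears in no bag.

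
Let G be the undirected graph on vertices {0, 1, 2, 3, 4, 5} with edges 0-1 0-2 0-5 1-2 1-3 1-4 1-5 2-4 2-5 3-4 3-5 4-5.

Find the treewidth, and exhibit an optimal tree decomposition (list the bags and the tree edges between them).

Treewidth 3.
One optimal decomposition is:
Bags: B1 = {1, 2, 4, 5}  B2 = {0, 1, 2, 5}  B3 = {1, 3, 4, 5}
Tree: B1–B2, B1–B3

The largest bag has 4 vertices, giving width 3; this decomposition certifies tw(G) ≤ 3. For the lower bound, the 4 vertices {0, 1, 2, 5} are pairwise adjacent, and any tree decomposition puts a clique entirely inside one bag — forcing width ≥ 3. Combining the bounds, tw(G) = 3.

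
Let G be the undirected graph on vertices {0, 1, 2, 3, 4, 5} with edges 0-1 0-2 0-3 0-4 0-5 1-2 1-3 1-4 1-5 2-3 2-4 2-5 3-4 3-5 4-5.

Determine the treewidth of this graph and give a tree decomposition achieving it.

Treewidth 5.
One optimal decomposition is:
Bags: B1 = {0, 1, 2, 3, 4, 5}
Tree: (single bag)

With just one bag of size 6, the width is 6 − 1 = 5, so tw(G) ≤ 5. On the other hand G contains the 6-clique {0, 1, 2, 3, 4, 5}. A clique must lie in a single bag of any decomposition, so no decomposition can have width below 5. Hence tw(G) = 5 exactly.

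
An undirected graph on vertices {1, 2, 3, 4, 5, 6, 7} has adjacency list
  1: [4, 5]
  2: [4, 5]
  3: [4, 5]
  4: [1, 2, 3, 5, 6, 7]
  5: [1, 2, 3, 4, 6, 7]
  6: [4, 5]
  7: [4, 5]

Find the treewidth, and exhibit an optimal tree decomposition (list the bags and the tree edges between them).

The largest bag has 3 vertices, giving width 2; this decomposition certifies tw(G) ≤ 2. For the lower bound, the 3 vertices {1, 4, 5} are pairwise adjacent, and any tree decomposition puts a clique entirely inside one bag — forcing width ≥ 2. Hence tw(G) = 2 exactly.

Treewidth 2.
One such decomposition:
Bags: B1 = {3, 4, 5}  B2 = {2, 4, 5}  B3 = {4, 5, 6}  B4 = {4, 5, 7}  B5 = {1, 4, 5}
Tree: B1–B2, B1–B3, B3–B4, B1–B5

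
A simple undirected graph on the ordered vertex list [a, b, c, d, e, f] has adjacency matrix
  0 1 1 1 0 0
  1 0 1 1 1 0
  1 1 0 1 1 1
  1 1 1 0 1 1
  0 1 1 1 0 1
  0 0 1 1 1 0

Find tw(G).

A width-3 tree decomposition is:
Bags: B1 = {a, b, c, d}  B2 = {b, c, d, e}  B3 = {c, d, e, f}
Tree: B1–B2, B2–B3
Every bag has size at most 4, so the width is 4 − 1 = 3 and tw(G) ≤ 3. For the lower bound, the 4 vertices {c, d, e, f} are pairwise adjacent, and any tree decomposition puts a clique entirely inside one bag — forcing width ≥ 3. Hence tw(G) = 3 exactly.

3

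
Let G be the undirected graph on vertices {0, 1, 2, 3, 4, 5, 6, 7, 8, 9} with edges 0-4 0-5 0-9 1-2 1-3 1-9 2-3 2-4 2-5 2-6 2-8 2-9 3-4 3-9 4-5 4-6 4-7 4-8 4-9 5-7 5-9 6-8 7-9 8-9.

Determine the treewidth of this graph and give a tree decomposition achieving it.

Each bag holds 4 vertices, so the decomposition has width 3, which upper-bounds the treewidth. For the lower bound, the 4 vertices {1, 2, 3, 9} are pairwise adjacent, and any tree decomposition puts a clique entirely inside one bag — forcing width ≥ 3. Combining the bounds, tw(G) = 3.

Treewidth 3.
One such decomposition:
Bags: B1 = {2, 4, 8, 9}  B2 = {2, 4, 6, 8}  B3 = {2, 3, 4, 9}  B4 = {1, 2, 3, 9}  B5 = {2, 4, 5, 9}  B6 = {0, 4, 5, 9}  B7 = {4, 5, 7, 9}
Tree: B1–B2, B1–B3, B3–B4, B3–B5, B5–B6, B6–B7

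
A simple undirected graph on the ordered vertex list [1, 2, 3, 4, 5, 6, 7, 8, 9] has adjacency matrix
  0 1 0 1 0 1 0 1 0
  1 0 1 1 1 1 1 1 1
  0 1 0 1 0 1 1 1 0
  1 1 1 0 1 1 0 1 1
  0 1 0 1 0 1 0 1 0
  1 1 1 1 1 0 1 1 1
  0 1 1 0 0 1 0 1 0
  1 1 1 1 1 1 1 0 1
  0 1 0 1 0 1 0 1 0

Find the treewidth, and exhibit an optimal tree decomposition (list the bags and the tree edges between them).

The largest bag has 5 vertices, giving width 4; this decomposition certifies tw(G) ≤ 4. Conversely, {1, 2, 4, 6, 8} is a clique of size 5, and the vertices of any clique must share a bag in every tree decomposition; so some bag has ≥ 5 vertices and tw(G) ≥ 4. The upper and lower bounds meet at 4, so that is the treewidth.

Treewidth 4.
One optimal decomposition is:
Bags: B1 = {2, 4, 6, 8, 9}  B2 = {1, 2, 4, 6, 8}  B3 = {2, 3, 4, 6, 8}  B4 = {2, 4, 5, 6, 8}  B5 = {2, 3, 6, 7, 8}
Tree: B1–B2, B2–B3, B2–B4, B3–B5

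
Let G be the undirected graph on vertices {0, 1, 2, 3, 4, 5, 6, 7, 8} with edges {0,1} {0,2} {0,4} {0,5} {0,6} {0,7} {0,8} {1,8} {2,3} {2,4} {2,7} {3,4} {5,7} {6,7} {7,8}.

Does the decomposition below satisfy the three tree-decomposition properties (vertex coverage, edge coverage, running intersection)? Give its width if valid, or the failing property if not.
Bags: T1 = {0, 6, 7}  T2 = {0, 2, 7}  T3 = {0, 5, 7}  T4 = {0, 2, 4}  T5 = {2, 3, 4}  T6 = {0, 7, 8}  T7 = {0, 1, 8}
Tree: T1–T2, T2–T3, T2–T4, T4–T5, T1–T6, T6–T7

Yes; width 2.

Checking the three conditions: (i) the bags cover all of {0, 1, 2, 3, 4, 5, 6, 7, 8}; (ii) for each edge, some bag contains both endpoints; (iii) the bags containing any fixed vertex form a subtree. All hold, so the decomposition is valid with width 3 − 1 = 2.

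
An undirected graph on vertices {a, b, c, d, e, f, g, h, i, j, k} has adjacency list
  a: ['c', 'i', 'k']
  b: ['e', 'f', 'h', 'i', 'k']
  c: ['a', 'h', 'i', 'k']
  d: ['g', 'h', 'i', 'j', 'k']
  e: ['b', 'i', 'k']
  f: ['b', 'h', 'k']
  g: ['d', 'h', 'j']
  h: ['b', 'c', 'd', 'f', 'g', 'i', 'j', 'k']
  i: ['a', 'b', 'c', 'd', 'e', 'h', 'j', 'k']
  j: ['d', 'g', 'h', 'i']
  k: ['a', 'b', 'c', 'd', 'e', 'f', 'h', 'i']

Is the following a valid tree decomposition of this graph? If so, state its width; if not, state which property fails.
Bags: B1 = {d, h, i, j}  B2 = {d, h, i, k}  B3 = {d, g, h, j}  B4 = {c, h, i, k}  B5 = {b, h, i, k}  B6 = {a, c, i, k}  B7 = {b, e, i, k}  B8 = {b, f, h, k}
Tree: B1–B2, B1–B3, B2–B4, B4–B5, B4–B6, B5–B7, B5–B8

Every vertex of G appears in some bag (union = {a, b, c, d, e, f, g, h, i, j, k}); every edge is covered by a bag; and for each vertex v the set of bags containing v is connected in the bag tree. The decomposition is therefore valid. The largest bag has 4 vertices, so the width is 3.

Yes; width 3.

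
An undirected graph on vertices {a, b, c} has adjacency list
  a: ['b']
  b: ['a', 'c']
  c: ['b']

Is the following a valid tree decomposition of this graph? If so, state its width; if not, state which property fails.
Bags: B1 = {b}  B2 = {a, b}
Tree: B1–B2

No — vertex c appears in no bag.

A tree decomposition must satisfy three properties: every vertex lies in some bag; for every edge, both endpoints lie together in some bag; and for every vertex, the bags containing it form a connected subtree. Here vertex c appears in no bag, so the decomposition is invalid.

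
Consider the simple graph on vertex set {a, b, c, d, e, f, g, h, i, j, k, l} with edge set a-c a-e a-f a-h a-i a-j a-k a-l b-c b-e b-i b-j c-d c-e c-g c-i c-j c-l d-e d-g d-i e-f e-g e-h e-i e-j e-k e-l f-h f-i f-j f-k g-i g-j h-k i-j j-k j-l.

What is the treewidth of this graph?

4

A width-4 tree decomposition is:
Bags: B1 = {a, e, f, i, j}  B2 = {a, c, e, i, j}  B3 = {b, c, e, i, j}  B4 = {a, c, e, j, l}  B5 = {c, e, g, i, j}  B6 = {c, d, e, g, i}  B7 = {a, e, f, j, k}  B8 = {a, e, f, h, k}
Tree: B1–B2, B2–B3, B2–B4, B2–B5, B5–B6, B1–B7, B7–B8
Each bag holds 5 vertices, so the decomposition has width 4, which upper-bounds the treewidth. Conversely, {c, d, e, g, i} is a clique of size 5, and the vertices of any clique must share a bag in every tree decomposition; so some bag has ≥ 5 vertices and tw(G) ≥ 4. The upper and lower bounds meet at 4, so that is the treewidth.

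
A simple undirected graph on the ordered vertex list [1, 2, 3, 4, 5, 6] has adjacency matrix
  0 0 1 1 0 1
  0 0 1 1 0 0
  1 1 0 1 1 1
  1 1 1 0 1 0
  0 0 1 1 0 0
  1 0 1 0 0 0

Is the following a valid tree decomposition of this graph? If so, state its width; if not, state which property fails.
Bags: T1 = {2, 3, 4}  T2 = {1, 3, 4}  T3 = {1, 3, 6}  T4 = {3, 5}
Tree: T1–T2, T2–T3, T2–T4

No — edge (4,5) lies in no bag.

A tree decomposition must satisfy three properties: every vertex lies in some bag; for every edge, both endpoints lie together in some bag; and for every vertex, the bags containing it form a connected subtree. Here edge (4,5) lies in no bag, so the decomposition is invalid.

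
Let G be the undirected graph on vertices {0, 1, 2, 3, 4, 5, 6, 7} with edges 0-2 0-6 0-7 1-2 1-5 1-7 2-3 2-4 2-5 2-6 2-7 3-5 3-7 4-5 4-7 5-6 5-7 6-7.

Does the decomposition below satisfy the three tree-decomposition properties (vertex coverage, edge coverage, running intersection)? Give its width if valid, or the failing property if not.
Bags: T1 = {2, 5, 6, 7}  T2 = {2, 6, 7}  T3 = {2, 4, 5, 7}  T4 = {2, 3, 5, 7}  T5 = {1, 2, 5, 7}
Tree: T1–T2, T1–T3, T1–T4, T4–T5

A tree decomposition must satisfy three properties: every vertex lies in some bag; for every edge, both endpoints lie together in some bag; and for every vertex, the bags containing it form a connected subtree. Here vertex 0 appears in no bag, so the decomposition is invalid.

No — vertex 0 appears in no bag.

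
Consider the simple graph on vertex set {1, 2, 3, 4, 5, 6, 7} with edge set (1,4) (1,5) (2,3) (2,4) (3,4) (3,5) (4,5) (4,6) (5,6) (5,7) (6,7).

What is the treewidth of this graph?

A width-2 tree decomposition is:
Bags: B1 = {4, 5, 6}  B2 = {3, 4, 5}  B3 = {1, 4, 5}  B4 = {5, 6, 7}  B5 = {2, 3, 4}
Tree: B1–B2, B1–B3, B1–B4, B2–B5
Each bag holds 3 vertices, so the decomposition has width 2, which upper-bounds the treewidth. Conversely, {2, 3, 4} is a clique of size 3, and the vertices of any clique must share a bag in every tree decomposition; so some bag has ≥ 3 vertices and tw(G) ≥ 2. The upper and lower bounds meet at 2, so that is the treewidth.

2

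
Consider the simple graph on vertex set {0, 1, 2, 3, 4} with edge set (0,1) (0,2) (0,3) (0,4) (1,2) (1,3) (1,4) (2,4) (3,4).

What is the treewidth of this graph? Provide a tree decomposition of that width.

Treewidth 3.
One such decomposition:
Bags: B1 = {0, 1, 3, 4}  B2 = {0, 1, 2, 4}
Tree: B1–B2

Every bag has size at most 4, so the width is 4 − 1 = 3 and tw(G) ≤ 3. For the lower bound, the 4 vertices {0, 1, 2, 4} are pairwise adjacent, and any tree decomposition puts a clique entirely inside one bag — forcing width ≥ 3. Combining the bounds, tw(G) = 3.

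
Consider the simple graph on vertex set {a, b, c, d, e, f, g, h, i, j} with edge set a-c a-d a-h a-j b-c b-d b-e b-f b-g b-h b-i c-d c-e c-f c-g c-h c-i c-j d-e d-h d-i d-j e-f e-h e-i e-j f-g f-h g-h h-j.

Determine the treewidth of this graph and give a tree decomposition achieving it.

The largest bag has 5 vertices, giving width 4; this decomposition certifies tw(G) ≤ 4. For the lower bound, the 5 vertices {c, d, e, h, j} are pairwise adjacent, and any tree decomposition puts a clique entirely inside one bag — forcing width ≥ 4. Hence tw(G) = 4 exactly.

Treewidth 4.
One such decomposition:
Bags: B1 = {b, c, d, e, h}  B2 = {b, c, e, f, h}  B3 = {c, d, e, h, j}  B4 = {a, c, d, h, j}  B5 = {b, c, d, e, i}  B6 = {b, c, f, g, h}
Tree: B1–B2, B1–B3, B3–B4, B1–B5, B2–B6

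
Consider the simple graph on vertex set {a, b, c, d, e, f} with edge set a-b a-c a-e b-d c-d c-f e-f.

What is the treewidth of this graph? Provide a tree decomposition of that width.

Each bag holds 3 vertices, so the decomposition has width 2, which upper-bounds the treewidth. Since b–d–c–a–b is a cycle in G, G is not acyclic. Forests are exactly the graphs of treewidth ≤ 1, so tw(G) ≥ 2. Therefore the treewidth is 2.

Treewidth 2.
Bags: B1 = {a, b, d}  B2 = {a, c, d}  B3 = {a, c, e}  B4 = {c, e, f}
Tree: B1–B2, B2–B3, B3–B4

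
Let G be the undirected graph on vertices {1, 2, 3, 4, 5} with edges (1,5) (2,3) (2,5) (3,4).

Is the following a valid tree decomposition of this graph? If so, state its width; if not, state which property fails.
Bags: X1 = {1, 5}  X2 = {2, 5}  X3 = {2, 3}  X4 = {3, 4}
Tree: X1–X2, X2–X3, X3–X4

Yes; width 1.

Every vertex of G appears in some bag (union = {1, 2, 3, 4, 5}); every edge is covered by a bag; and for each vertex v the set of bags containing v is connected in the bag tree. The decomposition is therefore valid. The largest bag has 2 vertices, so the width is 1.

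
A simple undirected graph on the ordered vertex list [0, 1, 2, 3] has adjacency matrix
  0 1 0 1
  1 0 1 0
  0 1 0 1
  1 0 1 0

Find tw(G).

2

A width-2 tree decomposition is:
Bags: B1 = {0, 1, 3}  B2 = {1, 2, 3}
Tree: B1–B2
Each bag holds 3 vertices, so the decomposition has width 2, which upper-bounds the treewidth. The edges 1–0–3–2–1 form a cycle, so G is not a tree and its treewidth is at least 2. The upper and lower bounds meet at 2, so that is the treewidth.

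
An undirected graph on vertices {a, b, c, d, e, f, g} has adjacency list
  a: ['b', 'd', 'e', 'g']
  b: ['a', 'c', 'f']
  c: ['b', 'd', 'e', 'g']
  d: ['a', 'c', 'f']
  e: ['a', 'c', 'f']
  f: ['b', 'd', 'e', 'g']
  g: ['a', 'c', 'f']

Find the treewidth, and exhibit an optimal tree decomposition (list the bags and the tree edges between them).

Treewidth 3.
One optimal decomposition is:
Bags: B1 = {a, c, d, f}  B2 = {a, c, e, f}  B3 = {a, b, c, f}  B4 = {a, c, f, g}
Tree: B1–B2, B2–B3, B3–B4

The largest bag has 4 vertices, giving width 3; this decomposition certifies tw(G) ≤ 3. For the lower bound: the 4 vertex sets {d,f}, {a,e}, {c}, {b} are disjoint, each induces a connected subgraph, and every pair is joined by at least one edge of G. Contracting each set to a single vertex therefore yields K_{4} as a minor, and since treewidth is minor-monotone, tw(G) ≥ tw(K_{4}) = 3. Therefore the treewidth is 3.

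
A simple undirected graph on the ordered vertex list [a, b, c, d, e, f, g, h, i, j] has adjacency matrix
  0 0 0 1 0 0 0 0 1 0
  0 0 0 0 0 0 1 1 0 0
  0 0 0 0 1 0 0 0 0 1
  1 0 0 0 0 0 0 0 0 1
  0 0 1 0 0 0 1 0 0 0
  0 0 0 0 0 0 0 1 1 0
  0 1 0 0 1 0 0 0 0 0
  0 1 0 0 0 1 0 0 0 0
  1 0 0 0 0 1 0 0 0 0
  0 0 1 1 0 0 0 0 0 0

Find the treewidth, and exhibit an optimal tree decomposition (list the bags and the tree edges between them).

Each bag holds 3 vertices, so the decomposition has width 2, which upper-bounds the treewidth. For the lower bound, G contains the cycle a–i–f–h–b–g–e–c–j–d–a, so G is not a forest; only forests have treewidth ≤ 1, hence tw(G) ≥ 2. Hence tw(G) = 2 exactly.

Treewidth 2.
One such decomposition:
Bags: B1 = {a, f, i}  B2 = {a, f, h}  B3 = {a, b, h}  B4 = {a, b, g}  B5 = {a, e, g}  B6 = {a, c, e}  B7 = {a, c, j}  B8 = {a, d, j}
Tree: B1–B2, B2–B3, B3–B4, B4–B5, B5–B6, B6–B7, B7–B8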